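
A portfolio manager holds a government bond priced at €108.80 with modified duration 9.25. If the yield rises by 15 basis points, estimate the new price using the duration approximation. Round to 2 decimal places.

Duration approximation: ΔP/P ≈ -D_mod · Δy = -9.25 × (+0.0015) = -0.013875.
New price ≈ 108.80 × (1 - 0.013875) = 107.29040.

€107.29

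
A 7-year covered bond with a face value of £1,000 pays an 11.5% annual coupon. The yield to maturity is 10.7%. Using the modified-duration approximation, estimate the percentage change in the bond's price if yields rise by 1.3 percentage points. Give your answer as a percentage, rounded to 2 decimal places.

-6.11%

Periodic yield y = 0.107. Modified duration first:
  t   CF        PV=CF/(1+0.107)^t    t·PV
  1       115.00       103.8844       103.8844
  2       115.00        93.8432       187.6863
  3       115.00        84.7725       254.3175
  4       115.00        76.5786       306.3144
  5       115.00        69.1767       345.8834
  6       115.00        62.4902       374.9414
  7     1,115.00       547.3203     3,831.2418
  Σ                  1,038.0658     5,404.2691
P = 1,038.0658; D_Mac = 5.20610 yrs; D_mod = 5.20610/(1+0.107) = 4.70289 yrs.
ΔP/P ≈ -D_mod · Δy = -4.70289 × (+0.013) = -0.061138 = -6.1138%.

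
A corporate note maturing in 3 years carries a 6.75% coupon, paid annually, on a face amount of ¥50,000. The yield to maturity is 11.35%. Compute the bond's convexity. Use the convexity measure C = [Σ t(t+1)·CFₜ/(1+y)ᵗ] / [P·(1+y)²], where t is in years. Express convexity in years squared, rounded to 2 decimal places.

8.83

With y = 0.1135:
  t   CF        PV=CF/(1+0.1135)^t    t·PV        t(t+1)·PV
  1     3,375.00     3,030.9834     3,030.9834       6,061.9668
  2     3,375.00     2,722.0327     5,444.0654      16,332.1961
  3    53,375.00    38,660.4784   115,981.4352     463,925.7409
  Σ                 44,413.4945   124,456.4840     486,319.9037
P = 44,413.4945.
Convexity = Σ t(t+1)·PV / [P·(1+y)²] = 486,319.9037 / (44,413.4945 × 1.239882) = 8.83134.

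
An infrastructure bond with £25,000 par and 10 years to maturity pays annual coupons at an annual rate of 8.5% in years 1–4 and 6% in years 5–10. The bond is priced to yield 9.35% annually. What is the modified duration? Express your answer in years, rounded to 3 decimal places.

6.414 years

Periodic yield y = 0.0935. First find Macaulay duration:
  t   CF        PV=CF/(1+0.0935)^t    t·PV
  1     2,125.00     1,943.3013     1,943.3013
  2     2,125.00     1,777.1388     3,554.2777
  3     2,125.00     1,625.1841     4,875.5524
  4     2,125.00     1,486.2223     5,944.8894
  5     1,500.00       959.3947     4,796.9736
  6     1,500.00       877.3614     5,264.1685
  7     1,500.00       802.3424     5,616.3969
  8     1,500.00       733.7379     5,869.9033
  9     1,500.00       670.9995     6,038.9952
  10   26,500.00    10,840.7168   108,407.1683
  Σ                 21,716.3994   152,311.6265
P = 21,716.3994; Macaulay duration = 152,311.6265 / 21,716.3994 = 7.01367 years.
Modified duration = D_Mac / (1 + y) = 7.01367 / 1.0935 = 6.41396 years.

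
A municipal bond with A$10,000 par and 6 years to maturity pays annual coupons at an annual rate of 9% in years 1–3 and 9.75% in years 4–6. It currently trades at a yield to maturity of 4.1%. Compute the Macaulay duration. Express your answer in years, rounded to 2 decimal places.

5.02 years

Periodic yield y = 0.041. Discount each cash flow and weight by its year:
  t   CF        PV=CF/(1+0.041)^t    t·PV
  1       900.00       864.5533       864.5533
  2       900.00       830.5027     1,661.0054
  3       900.00       797.7932     2,393.3795
  4       975.00       830.2363     3,320.9450
  5       975.00       797.5372     3,987.6862
  6    10,975.00     8,623.8293    51,742.9758
  Σ                 12,744.4520    63,970.5453
Price P = Σ PV = 12,744.4520.
Macaulay duration = Σ(t·PV) / P = 63,970.5453 / 12,744.4520 = 5.01948 years.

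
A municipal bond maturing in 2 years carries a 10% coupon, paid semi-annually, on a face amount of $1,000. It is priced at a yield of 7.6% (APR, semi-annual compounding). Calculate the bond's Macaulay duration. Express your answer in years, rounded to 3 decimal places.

1.865 years

Periodic yield y = 0.038. Discount each cash flow and weight by its period:
  t   CF        PV=CF/(1+0.038)^t    t·PV
  1        50.00        48.1696        48.1696
  2        50.00        46.4061        92.8122
  3        50.00        44.7072       134.1217
  4     1,050.00       904.4819     3,617.9276
  Σ                  1,043.7648     3,893.0312
Price P = Σ PV = 1,043.7648.
Macaulay duration = Σ(t·PV) / P = 3,893.0312 / 1,043.7648 = 3.72980 half-year periods.
In years: 3.72980 / 2 = 1.86490 years.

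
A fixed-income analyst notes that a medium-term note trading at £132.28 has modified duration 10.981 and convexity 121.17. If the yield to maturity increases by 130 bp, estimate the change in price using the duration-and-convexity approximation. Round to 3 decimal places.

-£17.529

Duration effect: -D_mod·Δy = -10.981 × (+0.013) = -0.142753
Convexity effect: ½·C·(Δy)² = 0.5 × 121.17 × (0.013)² = +0.010238865
ΔP/P ≈ -0.142753 + 0.010238865 = -0.132514135
ΔP ≈ 132.28 × (-0.132514135) = -17.5289697778.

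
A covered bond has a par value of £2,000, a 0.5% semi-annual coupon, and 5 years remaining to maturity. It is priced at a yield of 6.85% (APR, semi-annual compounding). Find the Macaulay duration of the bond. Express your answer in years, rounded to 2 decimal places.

Periodic yield y = 0.03425. Discount each cash flow and weight by its period:
  t   CF        PV=CF/(1+0.03425)^t    t·PV
  1         5.00         4.8344         4.8344
  2         5.00         4.6743         9.3487
  3         5.00         4.5195        13.5586
  4         5.00         4.3699        17.4795
  5         5.00         4.2252        21.1258
  6         5.00         4.0852        24.5114
  7         5.00         3.9499        27.6496
  8         5.00         3.8191        30.5531
  9         5.00         3.6927        33.2340
  10    2,005.00     1,431.7233    14,317.2326
  Σ                  1,469.8935    14,499.5277
Price P = Σ PV = 1,469.8935.
Macaulay duration = Σ(t·PV) / P = 14,499.5277 / 1,469.8935 = 9.86434 half-year periods.
In years: 9.86434 / 2 = 4.93217 years.

4.93 years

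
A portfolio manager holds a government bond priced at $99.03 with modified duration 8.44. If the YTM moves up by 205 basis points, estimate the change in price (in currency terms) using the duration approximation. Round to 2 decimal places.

-$17.13

Duration approximation: ΔP/P ≈ -D_mod · Δy = -8.44 × (+0.0205) = -0.173020.
ΔP ≈ 99.03 × (-0.173020) = -17.1341706.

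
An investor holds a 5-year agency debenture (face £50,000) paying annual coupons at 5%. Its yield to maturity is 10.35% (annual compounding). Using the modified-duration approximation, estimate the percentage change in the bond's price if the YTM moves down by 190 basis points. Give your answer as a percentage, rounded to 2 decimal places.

+7.72%

Periodic yield y = 0.1035. Modified duration first:
  t   CF        PV=CF/(1+0.1035)^t    t·PV
  1     2,500.00     2,265.5188     2,265.5188
  2     2,500.00     2,053.0302     4,106.0604
  3     2,500.00     1,860.4714     5,581.4142
  4     2,500.00     1,685.9732     6,743.8927
  5    52,500.00    32,084.6729   160,423.3644
  Σ                 39,949.6664   179,120.2505
P = 39,949.6664; D_Mac = 4.48365 yrs; D_mod = 4.48365/(1+0.1035) = 4.06312 yrs.
ΔP/P ≈ -D_mod · Δy = -4.06312 × (-0.019) = +0.077199 = +7.7199%.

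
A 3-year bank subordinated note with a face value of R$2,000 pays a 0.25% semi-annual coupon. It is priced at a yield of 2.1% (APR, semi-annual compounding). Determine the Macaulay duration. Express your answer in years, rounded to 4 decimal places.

Periodic yield y = 0.0105. Discount each cash flow and weight by its period:
  t   CF        PV=CF/(1+0.0105)^t    t·PV
  1         2.50         2.4740         2.4740
  2         2.50         2.4483         4.8966
  3         2.50         2.4229         7.2686
  4         2.50         2.3977         9.5908
  5         2.50         2.3728        11.8639
  6     2,002.50     1,880.8520    11,285.1119
  Σ                  1,892.9677    11,321.2059
Price P = Σ PV = 1,892.9677.
Macaulay duration = Σ(t·PV) / P = 11,321.2059 / 1,892.9677 = 5.98067 half-year periods.
In years: 5.98067 / 2 = 2.99033 years.

2.9903 years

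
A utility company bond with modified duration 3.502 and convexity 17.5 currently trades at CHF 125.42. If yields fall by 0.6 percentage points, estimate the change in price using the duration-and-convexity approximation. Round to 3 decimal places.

Duration effect: -D_mod·Δy = -3.502 × (-0.006) = +0.021012
Convexity effect: ½·C·(Δy)² = 0.5 × 17.5 × (-0.006)² = +0.0003150
ΔP/P ≈ +0.021012 + 0.0003150 = +0.021327
ΔP ≈ 125.42 × (+0.021327) = +2.67483234.

+CHF 2.675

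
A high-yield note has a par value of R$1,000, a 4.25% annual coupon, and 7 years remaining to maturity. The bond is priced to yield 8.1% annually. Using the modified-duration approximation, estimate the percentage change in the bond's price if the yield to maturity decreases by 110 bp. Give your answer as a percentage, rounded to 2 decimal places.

+6.19%

Periodic yield y = 0.081. Modified duration first:
  t   CF        PV=CF/(1+0.081)^t    t·PV
  1        42.50        39.3154        39.3154
  2        42.50        36.3695        72.7390
  3        42.50        33.6443       100.9330
  4        42.50        31.1233       124.4933
  5        42.50        28.7912       143.9562
  6        42.50        26.6339       159.8034
  7     1,042.50       604.3607     4,230.5248
  Σ                    800.2385     4,871.7653
P = 800.2385; D_Mac = 6.08789 yrs; D_mod = 6.08789/(1+0.081) = 5.63172 yrs.
ΔP/P ≈ -D_mod · Δy = -5.63172 × (-0.011) = +0.061949 = +6.1949%.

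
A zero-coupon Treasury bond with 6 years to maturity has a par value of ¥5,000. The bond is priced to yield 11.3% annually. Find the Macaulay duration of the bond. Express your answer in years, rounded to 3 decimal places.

6.000 years

A zero-coupon bond has a single cash flow at maturity, so its Macaulay duration equals its maturity: 6 years.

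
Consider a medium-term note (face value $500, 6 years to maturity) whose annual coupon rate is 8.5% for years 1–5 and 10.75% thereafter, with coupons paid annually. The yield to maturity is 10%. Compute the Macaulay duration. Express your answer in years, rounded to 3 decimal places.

Periodic yield y = 0.1. Discount each cash flow and weight by its year:
  t   CF        PV=CF/(1+0.1)^t    t·PV
  1        42.50        38.6364        38.6364
  2        42.50        35.1240        70.2479
  3        42.50        31.9309        95.7926
  4        42.50        29.0281       116.1123
  5        42.50        26.3892       131.9458
  6       553.75       312.5774     1,875.4646
  Σ                    473.6859     2,328.1996
Price P = Σ PV = 473.6859.
Macaulay duration = Σ(t·PV) / P = 2,328.1996 / 473.6859 = 4.91507 years.

4.915 years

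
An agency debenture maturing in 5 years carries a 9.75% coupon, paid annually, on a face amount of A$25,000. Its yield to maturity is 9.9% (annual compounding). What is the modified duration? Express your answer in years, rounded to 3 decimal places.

Periodic yield y = 0.099. First find Macaulay duration:
  t   CF        PV=CF/(1+0.099)^t    t·PV
  1     2,437.50     2,217.9254     2,217.9254
  2     2,437.50     2,018.1305     4,036.2609
  3     2,437.50     1,836.3335     5,509.0004
  4     2,437.50     1,670.9131     6,683.6523
  5    27,437.50    17,114.1792    85,570.8961
  Σ                 24,857.4816   104,017.7350
P = 24,857.4816; Macaulay duration = 104,017.7350 / 24,857.4816 = 4.18456 years.
Modified duration = D_Mac / (1 + y) = 4.18456 / 1.099 = 3.80761 years.

3.808 years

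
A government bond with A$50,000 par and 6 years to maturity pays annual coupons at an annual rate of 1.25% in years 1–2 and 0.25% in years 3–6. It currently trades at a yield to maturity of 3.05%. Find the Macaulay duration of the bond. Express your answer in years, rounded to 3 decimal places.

5.860 years

Periodic yield y = 0.0305. Discount each cash flow and weight by its year:
  t   CF        PV=CF/(1+0.0305)^t    t·PV
  1       625.00       606.5017       606.5017
  2       625.00       588.5509     1,177.1018
  3       125.00       114.2263       342.6788
  4       125.00       110.8455       443.3820
  5       125.00       107.5648       537.8238
  6    50,125.00    41,856.8372   251,141.0232
  Σ                 43,384.5263   254,248.5113
Price P = Σ PV = 43,384.5263.
Macaulay duration = Σ(t·PV) / P = 254,248.5113 / 43,384.5263 = 5.86035 years.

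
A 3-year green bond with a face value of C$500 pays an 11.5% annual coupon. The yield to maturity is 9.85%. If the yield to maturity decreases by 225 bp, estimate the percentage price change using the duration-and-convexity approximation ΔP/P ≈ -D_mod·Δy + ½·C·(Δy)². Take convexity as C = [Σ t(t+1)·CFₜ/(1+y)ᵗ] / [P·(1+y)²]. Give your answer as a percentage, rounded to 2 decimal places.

+5.76%

With y = 0.0985:
  t   CF        PV=CF/(1+0.0985)^t    t·PV        t(t+1)·PV
  1        57.50        52.3441        52.3441         104.6882
  2        57.50        47.6505        95.3011         285.9032
  3       557.50       420.5762     1,261.7286       5,046.9143
  Σ                    520.5708     1,409.3737       5,437.5057
P = 520.5708; D_Mac = 2.70736 yrs; D_mod = 2.46460 yrs; C = 8.65605.
Duration effect: -2.46460 × (-0.0225) = +0.055453
Convexity effect: 0.5 × 8.65605 × (-0.0225)² = +0.0021911
ΔP/P ≈ +0.055453 + 0.0021911 = +0.057645 = +5.7645%.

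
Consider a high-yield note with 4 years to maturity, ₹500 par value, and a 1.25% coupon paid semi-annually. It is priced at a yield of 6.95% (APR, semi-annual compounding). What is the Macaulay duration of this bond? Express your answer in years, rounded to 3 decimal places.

Periodic yield y = 0.03475. Discount each cash flow and weight by its period:
  t   CF        PV=CF/(1+0.03475)^t    t·PV
  1        3.125         3.0201         3.0201
  2        3.125         2.9186         5.8373
  3        3.125         2.8206         8.4618
  4        3.125         2.7259        10.9036
  5        3.125         2.6343        13.1717
  6        3.125         2.5459        15.2753
  7        3.125         2.4604        17.2227
  8      503.125       382.8181     3,062.5445
  Σ                    401.9438     3,136.4368
Price P = Σ PV = 401.9438.
Macaulay duration = Σ(t·PV) / P = 3,136.4368 / 401.9438 = 7.80317 half-year periods.
In years: 7.80317 / 2 = 3.90159 years.

3.902 years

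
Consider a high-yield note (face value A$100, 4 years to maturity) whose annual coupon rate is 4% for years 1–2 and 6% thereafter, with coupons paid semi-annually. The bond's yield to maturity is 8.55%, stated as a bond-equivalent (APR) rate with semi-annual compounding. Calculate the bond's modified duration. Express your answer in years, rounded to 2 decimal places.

3.54 years

Periodic yield y = 0.04275. First find Macaulay duration:
  t   CF        PV=CF/(1+0.04275)^t    t·PV
  1         2.00         1.9180         1.9180
  2         2.00         1.8394         3.6787
  3         2.00         1.7640         5.2919
  4         2.00         1.6916         6.7666
  5         3.00         2.4334        12.1672
  6         3.00         2.3337        14.0020
  7         3.00         2.2380        15.6660
  8       103.00        73.6878       589.5025
  Σ                     87.9059       648.9929
P = 87.9059; Macaulay duration = 648.9929 / 87.9059 = 7.38281 half-year periods = 3.69141 years.
Modified duration = D_Mac / (1 + y) = 3.69141 / 1.04275 = 3.54007 years.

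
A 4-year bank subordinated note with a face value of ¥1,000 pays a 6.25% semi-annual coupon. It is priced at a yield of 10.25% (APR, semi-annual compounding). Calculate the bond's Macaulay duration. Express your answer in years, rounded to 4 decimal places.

3.5662 years

Periodic yield y = 0.05125. Discount each cash flow and weight by its period:
  t   CF        PV=CF/(1+0.05125)^t    t·PV
  1        31.25        29.7265        29.7265
  2        31.25        28.2773        56.5546
  3        31.25        26.8987        80.6962
  4        31.25        25.5874       102.3496
  5        31.25        24.3400       121.6998
  6        31.25        23.1534       138.9201
  7        31.25        22.0246       154.1722
  8     1,031.25       691.3785     5,531.0283
  Σ                    871.3864     6,215.1473
Price P = Σ PV = 871.3864.
Macaulay duration = Σ(t·PV) / P = 6,215.1473 / 871.3864 = 7.13248 half-year periods.
In years: 7.13248 / 2 = 3.56624 years.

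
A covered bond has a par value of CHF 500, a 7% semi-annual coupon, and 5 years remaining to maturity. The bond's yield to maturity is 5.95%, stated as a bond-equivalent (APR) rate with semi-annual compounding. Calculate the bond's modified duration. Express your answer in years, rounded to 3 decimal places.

4.197 years

Periodic yield y = 0.02975. First find Macaulay duration:
  t   CF        PV=CF/(1+0.02975)^t    t·PV
  1        17.50        16.9944        16.9944
  2        17.50        16.5034        33.0069
  3        17.50        16.0266        48.0799
  4        17.50        15.5636        62.2545
  5        17.50        15.1140        75.5699
  6        17.50        14.6773        88.0640
  7        17.50        14.2533        99.7731
  8        17.50        13.8415       110.7321
  9        17.50        13.4416       120.9746
  10      517.50       386.0045     3,860.0448
  Σ                    522.4204     4,515.4944
P = 522.4204; Macaulay duration = 4,515.4944 / 522.4204 = 8.64341 half-year periods = 4.32171 years.
Modified duration = D_Mac / (1 + y) = 4.32171 / 1.02975 = 4.19685 years.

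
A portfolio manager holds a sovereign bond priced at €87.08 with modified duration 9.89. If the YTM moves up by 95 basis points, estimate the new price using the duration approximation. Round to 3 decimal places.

Duration approximation: ΔP/P ≈ -D_mod · Δy = -9.89 × (+0.0095) = -0.093955.
New price ≈ 87.08 × (1 - 0.093955) = 78.8983986.

€78.898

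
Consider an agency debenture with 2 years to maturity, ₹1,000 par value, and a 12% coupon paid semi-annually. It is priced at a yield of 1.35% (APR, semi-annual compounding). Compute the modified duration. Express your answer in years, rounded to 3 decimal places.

1.840 years

Periodic yield y = 0.00675. First find Macaulay duration:
  t   CF        PV=CF/(1+0.00675)^t    t·PV
  1        60.00        59.5977        59.5977
  2        60.00        59.1981       118.3963
  3        60.00        58.8012       176.4037
  4     1,060.00     1,031.8565     4,127.4261
  Σ                  1,209.4536     4,481.8237
P = 1,209.4536; Macaulay duration = 4,481.8237 / 1,209.4536 = 3.70566 half-year periods = 1.85283 years.
Modified duration = D_Mac / (1 + y) = 1.85283 / 1.00675 = 1.84041 years.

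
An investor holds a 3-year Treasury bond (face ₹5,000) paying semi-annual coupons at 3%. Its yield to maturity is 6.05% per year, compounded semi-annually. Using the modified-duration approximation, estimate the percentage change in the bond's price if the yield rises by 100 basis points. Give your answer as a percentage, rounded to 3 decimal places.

Periodic yield y = 0.03025. Modified duration first:
  t   CF        PV=CF/(1+0.03025)^t    t·PV
  1        75.00        72.7979        72.7979
  2        75.00        70.6604       141.3208
  3        75.00        68.5857       205.7570
  4        75.00        66.5719       266.2875
  5        75.00        64.6172       323.0860
  6     5,075.00     4,244.0482    25,464.2892
  Σ                  4,587.2812    26,473.5383
P = 4,587.2812; D_Mac = 5.77107 half-year periods = 2.88554 yrs; D_mod = 2.88554/(1+0.03025) = 2.80081 yrs.
ΔP/P ≈ -D_mod · Δy = -2.80081 × (+0.01) = -0.028008 = -2.8008%.

-2.801%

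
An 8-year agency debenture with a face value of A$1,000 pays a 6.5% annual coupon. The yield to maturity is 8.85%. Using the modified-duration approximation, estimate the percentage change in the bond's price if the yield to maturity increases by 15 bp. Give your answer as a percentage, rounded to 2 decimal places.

Periodic yield y = 0.0885. Modified duration first:
  t   CF        PV=CF/(1+0.0885)^t    t·PV
  1        65.00        59.7152        59.7152
  2        65.00        54.8601       109.7202
  3        65.00        50.3997       151.1991
  4        65.00        46.3020       185.2079
  5        65.00        42.5374       212.6871
  6        65.00        39.0789       234.4736
  7        65.00        35.9016       251.3115
  8     1,065.00       540.4085     4,323.2677
  Σ                    869.2035     5,527.5824
P = 869.2035; D_Mac = 6.35937 yrs; D_mod = 6.35937/(1+0.0885) = 5.84232 yrs.
ΔP/P ≈ -D_mod · Δy = -5.84232 × (+0.0015) = -0.008763 = -0.8763%.

-0.88%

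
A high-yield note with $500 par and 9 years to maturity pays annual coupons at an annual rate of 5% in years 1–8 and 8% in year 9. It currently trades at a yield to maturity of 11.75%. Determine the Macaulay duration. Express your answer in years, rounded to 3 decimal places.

Periodic yield y = 0.1175. Discount each cash flow and weight by its year:
  t   CF        PV=CF/(1+0.1175)^t    t·PV
  1        25.00        22.3714        22.3714
  2        25.00        20.0191        40.0382
  3        25.00        17.9142        53.7426
  4        25.00        16.0306        64.1224
  5        25.00        14.3451        71.7253
  6        25.00        12.8367        77.0205
  7        25.00        11.4870        80.4091
  8        25.00        10.2792        82.2337
  9       540.00       198.6854     1,788.1687
  Σ                    323.9687     2,279.8318
Price P = Σ PV = 323.9687.
Macaulay duration = Σ(t·PV) / P = 2,279.8318 / 323.9687 = 7.03720 years.

7.037 years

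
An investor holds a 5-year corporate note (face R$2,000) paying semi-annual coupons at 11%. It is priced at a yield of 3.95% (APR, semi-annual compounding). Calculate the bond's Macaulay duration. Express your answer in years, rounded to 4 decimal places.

4.1246 years

Periodic yield y = 0.01975. Discount each cash flow and weight by its period:
  t   CF        PV=CF/(1+0.01975)^t    t·PV
  1       110.00       107.8696       107.8696
  2       110.00       105.7804       211.5608
  3       110.00       103.7317       311.1951
  4       110.00       101.7227       406.8908
  5       110.00        99.7526       498.7629
  6       110.00        97.8206       586.9237
  7       110.00        95.9261       671.4825
  8       110.00        94.0682       752.5458
  9       110.00        92.2464       830.2173
  10    2,110.00     1,735.1831    17,351.8312
  Σ                  2,634.1014    21,729.2798
Price P = Σ PV = 2,634.1014.
Macaulay duration = Σ(t·PV) / P = 21,729.2798 / 2,634.1014 = 8.24922 half-year periods.
In years: 8.24922 / 2 = 4.12461 years.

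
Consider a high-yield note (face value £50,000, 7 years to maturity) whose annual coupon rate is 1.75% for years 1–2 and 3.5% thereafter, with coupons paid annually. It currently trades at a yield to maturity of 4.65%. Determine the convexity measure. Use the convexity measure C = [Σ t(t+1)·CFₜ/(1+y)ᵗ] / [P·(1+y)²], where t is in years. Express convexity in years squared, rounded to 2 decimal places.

45.86

With y = 0.0465:
  t   CF        PV=CF/(1+0.0465)^t    t·PV        t(t+1)·PV
  1       875.00       836.1204       836.1204       1,672.2408
  2       875.00       798.9684     1,597.9367       4,793.8102
  3     1,750.00     1,526.9343     4,580.8029      18,323.2116
  4     1,750.00     1,459.0868     5,836.3471      29,181.7353
  5     1,750.00     1,394.2540     6,971.2698      41,827.6187
  6     1,750.00     1,332.3019     7,993.8115      55,956.6805
  7    51,750.00    37,647.4639   263,532.2472   2,108,257.9778
  Σ                 44,995.1296   291,348.5356   2,260,013.2749
P = 44,995.1296.
Convexity = Σ t(t+1)·PV / [P·(1+y)²] = 2,260,013.2749 / (44,995.1296 × 1.095162) = 45.86348.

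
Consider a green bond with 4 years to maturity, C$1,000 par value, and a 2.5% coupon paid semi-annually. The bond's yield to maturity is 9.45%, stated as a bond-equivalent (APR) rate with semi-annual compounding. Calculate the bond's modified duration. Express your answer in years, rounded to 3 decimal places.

Periodic yield y = 0.04725. First find Macaulay duration:
  t   CF        PV=CF/(1+0.04725)^t    t·PV
  1        12.50        11.9360        11.9360
  2        12.50        11.3975        22.7950
  3        12.50        10.8833        32.6498
  4        12.50        10.3922        41.5689
  5        12.50         9.9233        49.6167
  6        12.50         9.4756        56.8537
  7        12.50         9.0481        63.3367
  8     1,012.50       699.8292     5,598.6339
  Σ                    772.8853     5,877.3907
P = 772.8853; Macaulay duration = 5,877.3907 / 772.8853 = 7.60448 half-year periods = 3.80224 years.
Modified duration = D_Mac / (1 + y) = 3.80224 / 1.04725 = 3.63069 years.

3.631 years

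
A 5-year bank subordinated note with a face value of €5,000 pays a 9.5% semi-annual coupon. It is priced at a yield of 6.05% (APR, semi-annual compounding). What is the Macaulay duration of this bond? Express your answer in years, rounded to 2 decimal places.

4.16 years

Periodic yield y = 0.03025. Discount each cash flow and weight by its period:
  t   CF        PV=CF/(1+0.03025)^t    t·PV
  1       237.50       230.5266       230.5266
  2       237.50       223.7579       447.5158
  3       237.50       217.1880       651.5639
  4       237.50       210.8109       843.2437
  5       237.50       204.6211     1,023.1057
  6       237.50       198.6131     1,191.6786
  7       237.50       192.7815     1,349.4702
  8       237.50       187.1210     1,496.9683
  9       237.50       181.6268     1,634.6415
  10    5,237.50     3,887.7453    38,877.4529
  Σ                  5,734.7922    47,746.1671
Price P = Σ PV = 5,734.7922.
Macaulay duration = Σ(t·PV) / P = 47,746.1671 / 5,734.7922 = 8.32570 half-year periods.
In years: 8.32570 / 2 = 4.16285 years.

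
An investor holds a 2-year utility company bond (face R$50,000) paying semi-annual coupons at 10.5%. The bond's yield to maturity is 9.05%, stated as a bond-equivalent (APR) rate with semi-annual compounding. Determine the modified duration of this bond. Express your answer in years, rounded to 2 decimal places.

Periodic yield y = 0.04525. First find Macaulay duration:
  t   CF        PV=CF/(1+0.04525)^t    t·PV
  1     2,625.00     2,511.3609     2,511.3609
  2     2,625.00     2,402.6414     4,805.2828
  3     2,625.00     2,298.6285     6,895.8854
  4    52,625.00    44,087.0870   176,348.3479
  Σ                 51,299.7177   190,560.8769
P = 51,299.7177; Macaulay duration = 190,560.8769 / 51,299.7177 = 3.71466 half-year periods = 1.85733 years.
Modified duration = D_Mac / (1 + y) = 1.85733 / 1.04525 = 1.77692 years.

1.78 years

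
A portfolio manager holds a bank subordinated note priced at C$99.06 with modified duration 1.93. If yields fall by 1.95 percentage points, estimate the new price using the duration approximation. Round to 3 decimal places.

Duration approximation: ΔP/P ≈ -D_mod · Δy = -1.93 × (-0.0195) = +0.037635.
New price ≈ 99.06 × (1 + 0.037635) = 102.7881231.

C$102.788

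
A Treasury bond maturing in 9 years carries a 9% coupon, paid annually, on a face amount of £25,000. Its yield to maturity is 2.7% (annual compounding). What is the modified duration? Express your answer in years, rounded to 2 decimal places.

6.83 years

Periodic yield y = 0.027. First find Macaulay duration:
  t   CF        PV=CF/(1+0.027)^t    t·PV
  1     2,250.00     2,190.8471     2,190.8471
  2     2,250.00     2,133.2494     4,266.4988
  3     2,250.00     2,077.1659     6,231.4977
  4     2,250.00     2,022.5569     8,090.2275
  5     2,250.00     1,969.3835     9,846.9176
  6     2,250.00     1,917.6081    11,505.6486
  7     2,250.00     1,867.1939    13,070.3571
  8     2,250.00     1,818.1050    14,544.8403
  9    27,250.00    21,440.3818   192,963.4360
  Σ                 37,436.4916   262,710.2707
P = 37,436.4916; Macaulay duration = 262,710.2707 / 37,436.4916 = 7.01749 years.
Modified duration = D_Mac / (1 + y) = 7.01749 / 1.027 = 6.83300 years.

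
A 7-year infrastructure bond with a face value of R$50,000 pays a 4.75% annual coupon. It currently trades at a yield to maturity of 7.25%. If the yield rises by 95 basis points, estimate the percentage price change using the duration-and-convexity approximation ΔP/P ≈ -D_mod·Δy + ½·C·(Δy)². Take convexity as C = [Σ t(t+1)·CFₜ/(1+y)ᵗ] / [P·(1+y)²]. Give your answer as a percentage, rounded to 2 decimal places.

-5.17%

With y = 0.0725:
  t   CF        PV=CF/(1+0.0725)^t    t·PV        t(t+1)·PV
  1     2,375.00     2,214.4522     2,214.4522       4,428.9044
  2     2,375.00     2,064.7573     4,129.5146      12,388.5439
  3     2,375.00     1,925.1816     5,775.5449      23,102.1797
  4     2,375.00     1,795.0412     7,180.1646      35,900.8231
  5     2,375.00     1,673.6980     8,368.4902      50,210.9414
  6     2,375.00     1,560.5576     9,363.3457      65,543.4201
  7    52,375.00    32,088.0208   224,616.1453   1,796,929.1627
  Σ                 43,321.7088   261,647.6577   1,988,503.9753
P = 43,321.7088; D_Mac = 6.03964 yrs; D_mod = 5.63137 yrs; C = 39.90491.
Duration effect: -5.63137 × (+0.0095) = -0.053498
Convexity effect: 0.5 × 39.90491 × (0.0095)² = +0.0018007
ΔP/P ≈ -0.053498 + 0.0018007 = -0.051697 = -5.1697%.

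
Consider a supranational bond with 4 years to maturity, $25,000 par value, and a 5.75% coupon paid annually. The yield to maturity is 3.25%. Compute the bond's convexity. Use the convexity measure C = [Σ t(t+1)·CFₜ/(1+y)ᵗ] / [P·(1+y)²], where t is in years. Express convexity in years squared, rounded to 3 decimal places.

With y = 0.0325:
  t   CF        PV=CF/(1+0.0325)^t    t·PV        t(t+1)·PV
  1     1,437.50     1,392.2518     1,392.2518       2,784.5036
  2     1,437.50     1,348.4279     2,696.8558       8,090.5675
  3     1,437.50     1,305.9834     3,917.9503      15,671.8014
  4    26,437.50    23,262.7013    93,050.8050     465,254.0251
  Σ                 27,309.3644   101,057.8630     491,800.8975
P = 27,309.3644.
Convexity = Σ t(t+1)·PV / [P·(1+y)²] = 491,800.8975 / (27,309.3644 × 1.066056) = 16.89264.

16.893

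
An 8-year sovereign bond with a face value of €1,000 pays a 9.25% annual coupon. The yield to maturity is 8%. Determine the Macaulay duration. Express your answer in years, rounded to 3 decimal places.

Periodic yield y = 0.08. Discount each cash flow and weight by its year:
  t   CF        PV=CF/(1+0.08)^t    t·PV
  1        92.50        85.6481        85.6481
  2        92.50        79.3038       158.6077
  3        92.50        73.4295       220.2884
  4        92.50        67.9903       271.9610
  5        92.50        62.9539       314.7697
  6        92.50        58.2907       349.7441
  7        92.50        53.9729       377.8100
  8     1,092.50       590.2438     4,721.9501
  Σ                  1,071.8330     6,500.7793
Price P = Σ PV = 1,071.8330.
Macaulay duration = Σ(t·PV) / P = 6,500.7793 / 1,071.8330 = 6.06510 years.

6.065 years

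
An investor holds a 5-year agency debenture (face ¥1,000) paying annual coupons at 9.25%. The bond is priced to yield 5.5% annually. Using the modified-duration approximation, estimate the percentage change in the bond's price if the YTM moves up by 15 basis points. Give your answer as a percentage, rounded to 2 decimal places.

-0.61%

Periodic yield y = 0.055. Modified duration first:
  t   CF        PV=CF/(1+0.055)^t    t·PV
  1        92.50        87.6777        87.6777
  2        92.50        83.1068       166.2137
  3        92.50        78.7743       236.3228
  4        92.50        74.6675       298.6702
  5     1,092.50       835.9093     4,179.5464
  Σ                  1,160.1357     4,968.4308
P = 1,160.1357; D_Mac = 4.28263 yrs; D_mod = 4.28263/(1+0.055) = 4.05936 yrs.
ΔP/P ≈ -D_mod · Δy = -4.05936 × (+0.0015) = -0.006089 = -0.6089%.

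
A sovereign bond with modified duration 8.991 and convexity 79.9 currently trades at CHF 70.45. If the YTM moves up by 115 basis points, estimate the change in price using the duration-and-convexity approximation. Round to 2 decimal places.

Duration effect: -D_mod·Δy = -8.991 × (+0.0115) = -0.1033965
Convexity effect: ½·C·(Δy)² = 0.5 × 79.9 × (0.0115)² = +0.0052833875
ΔP/P ≈ -0.1033965 + 0.0052833875 = -0.0981131125
ΔP ≈ 70.45 × (-0.0981131125) = -6.912068775625.

-CHF 6.91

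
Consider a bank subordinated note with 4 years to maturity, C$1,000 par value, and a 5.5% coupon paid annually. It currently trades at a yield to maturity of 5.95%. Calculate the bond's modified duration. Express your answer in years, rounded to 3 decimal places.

Periodic yield y = 0.0595. First find Macaulay duration:
  t   CF        PV=CF/(1+0.0595)^t    t·PV
  1        55.00        51.9113        51.9113
  2        55.00        48.9960        97.9920
  3        55.00        46.2445       138.7334
  4     1,055.00       837.2374     3,348.9496
  Σ                    984.3892     3,637.5863
P = 984.3892; Macaulay duration = 3,637.5863 / 984.3892 = 3.69527 years.
Modified duration = D_Mac / (1 + y) = 3.69527 / 1.0595 = 3.48775 years.

3.488 years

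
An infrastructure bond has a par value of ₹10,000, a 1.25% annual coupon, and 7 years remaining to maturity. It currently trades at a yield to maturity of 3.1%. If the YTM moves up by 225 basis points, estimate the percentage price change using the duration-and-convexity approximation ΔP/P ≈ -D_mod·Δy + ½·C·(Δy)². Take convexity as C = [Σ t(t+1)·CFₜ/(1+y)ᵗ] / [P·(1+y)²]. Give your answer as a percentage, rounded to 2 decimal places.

-13.41%

With y = 0.031:
  t   CF        PV=CF/(1+0.031)^t    t·PV        t(t+1)·PV
  1       125.00       121.2415       121.2415         242.4830
  2       125.00       117.5960       235.1921         705.5762
  3       125.00       114.0602       342.1805       1,368.7220
  4       125.00       110.6306       442.5225       2,212.6124
  5       125.00       107.3042       536.5210       3,219.1257
  6       125.00       104.0778       624.4667       4,371.2668
  7    10,125.00     8,176.8188    57,237.7317     457,901.8540
  Σ                  8,851.7291    59,539.8560     470,021.6402
P = 8,851.7291; D_Mac = 6.72635 yrs; D_mod = 6.52411 yrs; C = 49.95425.
Duration effect: -6.52411 × (+0.0225) = -0.146792
Convexity effect: 0.5 × 49.95425 × (0.0225)² = +0.0126447
ΔP/P ≈ -0.146792 + 0.0126447 = -0.134148 = -13.4148%.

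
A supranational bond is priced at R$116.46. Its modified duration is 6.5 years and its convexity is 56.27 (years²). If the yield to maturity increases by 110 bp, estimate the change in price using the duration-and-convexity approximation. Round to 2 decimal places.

Duration effect: -D_mod·Δy = -6.5 × (+0.011) = -0.071500
Convexity effect: ½·C·(Δy)² = 0.5 × 56.27 × (0.011)² = +0.003404335
ΔP/P ≈ -0.071500 + 0.003404335 = -0.068095665
ΔP ≈ 116.46 × (-0.068095665) = -7.9304211459.

-R$7.93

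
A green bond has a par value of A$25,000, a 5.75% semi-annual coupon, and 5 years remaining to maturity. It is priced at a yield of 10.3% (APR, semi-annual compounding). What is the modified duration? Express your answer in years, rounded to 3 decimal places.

Periodic yield y = 0.0515. First find Macaulay duration:
  t   CF        PV=CF/(1+0.0515)^t    t·PV
  1       718.75       683.5473       683.5473
  2       718.75       650.0688     1,300.1375
  3       718.75       618.2299     1,854.6898
  4       718.75       587.9505     2,351.8019
  5       718.75       559.1540     2,795.7702
  6       718.75       531.7680     3,190.6080
  7       718.75       505.7232     3,540.0627
  8       718.75       480.9541     3,847.6329
  9       718.75       457.3981     4,116.5830
  10   25,718.75    15,565.2853   155,652.8535
  Σ                 20,640.0794   179,333.6868
P = 20,640.0794; Macaulay duration = 179,333.6868 / 20,640.0794 = 8.68861 half-year periods = 4.34431 years.
Modified duration = D_Mac / (1 + y) = 4.34431 / 1.0515 = 4.13153 years.

4.132 years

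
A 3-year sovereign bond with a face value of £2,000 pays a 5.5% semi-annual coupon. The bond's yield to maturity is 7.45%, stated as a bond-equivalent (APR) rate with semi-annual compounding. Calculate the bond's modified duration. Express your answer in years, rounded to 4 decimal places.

Periodic yield y = 0.03725. First find Macaulay duration:
  t   CF        PV=CF/(1+0.03725)^t    t·PV
  1        55.00        53.0248        53.0248
  2        55.00        51.1206       102.2412
  3        55.00        49.2847       147.8542
  4        55.00        47.5148       190.0592
  5        55.00        45.8084       229.0422
  6     2,055.00     1,650.1034     9,900.6205
  Σ                  1,896.8568    10,622.8421
P = 1,896.8568; Macaulay duration = 10,622.8421 / 1,896.8568 = 5.60023 half-year periods = 2.80012 years.
Modified duration = D_Mac / (1 + y) = 2.80012 / 1.03725 = 2.69956 years.

2.6996 years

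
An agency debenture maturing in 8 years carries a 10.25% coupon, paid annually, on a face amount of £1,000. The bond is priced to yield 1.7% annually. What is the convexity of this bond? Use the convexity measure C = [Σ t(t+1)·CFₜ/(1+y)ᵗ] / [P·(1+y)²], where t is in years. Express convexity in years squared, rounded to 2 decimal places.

With y = 0.017:
  t   CF        PV=CF/(1+0.017)^t    t·PV        t(t+1)·PV
  1       102.50       100.7866       100.7866         201.5733
  2       102.50        99.1019       198.2038         594.6114
  3       102.50        97.4453       292.3360       1,169.3439
  4       102.50        95.8164       383.2658       1,916.3289
  5       102.50        94.2148       471.0740       2,826.4438
  6       102.50        92.6399       555.8395       3,890.8764
  7       102.50        91.0914       637.6395       5,101.1163
  8     1,102.50       963.4096     7,707.2769      69,365.4920
  Σ                  1,634.5060    10,346.4221      85,065.7859
P = 1,634.5060.
Convexity = Σ t(t+1)·PV / [P·(1+y)²] = 85,065.7859 / (1,634.5060 × 1.034289) = 50.31836.

50.32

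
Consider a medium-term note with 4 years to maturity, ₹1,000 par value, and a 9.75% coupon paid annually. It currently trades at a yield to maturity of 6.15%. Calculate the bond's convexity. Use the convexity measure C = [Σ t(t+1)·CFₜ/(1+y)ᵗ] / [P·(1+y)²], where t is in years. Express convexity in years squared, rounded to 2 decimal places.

With y = 0.0615:
  t   CF        PV=CF/(1+0.0615)^t    t·PV        t(t+1)·PV
  1        97.50        91.8512        91.8512         183.7023
  2        97.50        86.5296       173.0592         519.1775
  3        97.50        81.5163       244.5490         978.1960
  4     1,097.50       864.4195     3,457.6778      17,288.3892
  Σ                  1,124.3165     3,967.1372      18,969.4650
P = 1,124.3165.
Convexity = Σ t(t+1)·PV / [P·(1+y)²] = 18,969.4650 / (1,124.3165 × 1.126782) = 14.97361.

14.97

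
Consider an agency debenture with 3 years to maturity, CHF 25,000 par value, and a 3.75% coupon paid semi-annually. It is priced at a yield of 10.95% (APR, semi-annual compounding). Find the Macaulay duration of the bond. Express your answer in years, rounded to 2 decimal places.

Periodic yield y = 0.05475. Discount each cash flow and weight by its period:
  t   CF        PV=CF/(1+0.05475)^t    t·PV
  1       468.75       444.4181       444.4181
  2       468.75       421.3492       842.6985
  3       468.75       399.4778     1,198.4335
  4       468.75       378.7417     1,514.9669
  5       468.75       359.0820     1,795.4099
  6    25,468.75    18,497.3888   110,984.3330
  Σ                 20,500.4577   116,780.2599
Price P = Σ PV = 20,500.4577.
Macaulay duration = Σ(t·PV) / P = 116,780.2599 / 20,500.4577 = 5.69647 half-year periods.
In years: 5.69647 / 2 = 2.84824 years.

2.85 years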